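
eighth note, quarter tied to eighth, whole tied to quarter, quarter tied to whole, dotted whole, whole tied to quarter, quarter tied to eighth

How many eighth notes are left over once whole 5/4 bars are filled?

9

One bar of 5/4 = 10 eighth notes.
Express everything in eighth notes: eighth note = 1; quarter tied to eighth (quarter + eighth) = 3; whole tied to quarter (whole + quarter) = 10; quarter tied to whole (quarter + whole) = 10; dotted whole = 12; whole tied to quarter (whole + quarter) = 10; quarter tied to eighth (quarter + eighth) = 3.
Altogether 1 + 3 + 10 + 10 + 12 + 10 + 3 = 49.
49 ÷ 10 = 4 complete bars with 9 eighth notes remaining.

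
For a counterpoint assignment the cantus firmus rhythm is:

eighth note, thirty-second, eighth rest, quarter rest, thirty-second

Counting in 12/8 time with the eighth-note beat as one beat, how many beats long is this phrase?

4.5

One eighth-note beat = 4 thirty-second notes.
Working in thirty-second notes: eighth note = 4; thirty-second = 1; eighth rest = 4; quarter rest = 8; thirty-second = 1.
Sum: 4 + 1 + 4 + 8 + 1 = 18.
18 ÷ 4 = 4.5 beats.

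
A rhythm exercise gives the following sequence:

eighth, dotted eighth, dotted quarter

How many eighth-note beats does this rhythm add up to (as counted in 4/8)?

5.5

One eighth-note beat = 2 sixteenth notes.
Convert each value to sixteenth notes: eighth = 2; dotted eighth = 3; dotted quarter = 6.
Sum: 2 + 3 + 6 = 11.
11 ÷ 2 = 5.5 beats.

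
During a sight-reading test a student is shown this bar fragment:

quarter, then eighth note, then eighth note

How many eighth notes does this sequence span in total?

Convert each value to eighth notes: quarter = 2; eighth note = 1; eighth note = 1.
Total: 2 + 1 + 1 = 4 eighth notes.

4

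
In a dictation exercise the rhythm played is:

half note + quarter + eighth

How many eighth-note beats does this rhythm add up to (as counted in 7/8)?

One eighth-note beat = 2 sixteenth notes.
Express everything in sixteenth notes: half note = 8; quarter = 4; eighth = 2.
Adding: 8 + 4 + 2 = 14.
14 ÷ 2 = 7 beats.

7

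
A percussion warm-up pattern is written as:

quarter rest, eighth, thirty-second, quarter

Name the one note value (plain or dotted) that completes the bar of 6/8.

The bar of 6/8 = 24 thirty-second notes.
Express everything in thirty-second notes: quarter rest = 8; eighth = 4; thirty-second = 1; quarter = 8.
Adding: 8 + 4 + 1 + 8 = 21.
Remaining: 24 − 21 = 3 thirty-second notes, which is a dotted sixteenth note.

dotted sixteenth note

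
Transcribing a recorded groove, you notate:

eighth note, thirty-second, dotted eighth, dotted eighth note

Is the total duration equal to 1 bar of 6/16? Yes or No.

No

One bar of 6/16 = 12 thirty-second notes.
Convert each value to thirty-second notes: eighth note = 4; thirty-second = 1; dotted eighth = 6; dotted eighth note = 6.
Sum: 4 + 1 + 6 + 6 = 17.
17 exceeds 12, so the answer is No.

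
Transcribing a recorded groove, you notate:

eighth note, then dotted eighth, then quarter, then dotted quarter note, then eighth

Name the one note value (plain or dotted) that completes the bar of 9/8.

sixteenth note

The bar of 9/8 = 18 sixteenth notes.
Working in sixteenth notes: eighth note = 2; dotted eighth = 3; quarter = 4; dotted quarter note = 6; eighth = 2.
Adding: 2 + 3 + 4 + 6 + 2 = 17.
Remaining: 18 − 17 = 1 sixteenth note, which is a sixteenth note.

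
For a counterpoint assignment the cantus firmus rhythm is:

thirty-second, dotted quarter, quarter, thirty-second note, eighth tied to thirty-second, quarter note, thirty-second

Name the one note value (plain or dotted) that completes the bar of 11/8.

The bar of 11/8 = 44 thirty-second notes.
Convert each value to thirty-second notes: thirty-second = 1; dotted quarter = 12; quarter = 8; thirty-second note = 1; eighth tied to thirty-second (eighth + thirty-second) = 5; quarter note = 8; thirty-second = 1.
Altogether 1 + 12 + 8 + 1 + 5 + 8 + 1 = 36.
Remaining: 44 − 36 = 8 thirty-second notes, which is a quarter note.

quarter note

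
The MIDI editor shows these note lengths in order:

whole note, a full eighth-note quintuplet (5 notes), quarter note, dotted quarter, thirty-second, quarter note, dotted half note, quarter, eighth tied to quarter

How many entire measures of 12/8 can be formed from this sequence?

2

One bar of 12/8 = 48 thirty-second notes.
Convert each value to thirty-second notes: whole note = 32; a full eighth-note quintuplet (5 notes) (five quintuplet eighths span one half) = 16; quarter note = 8; dotted quarter = 12; thirty-second = 1; quarter note = 8; dotted half note = 24; quarter = 8; eighth tied to quarter (eighth + quarter) = 12.
Altogether 32 + 16 + 8 + 12 + 1 + 8 + 24 + 8 + 12 = 121.
121 ÷ 48 = 2 complete bars with 25 left over.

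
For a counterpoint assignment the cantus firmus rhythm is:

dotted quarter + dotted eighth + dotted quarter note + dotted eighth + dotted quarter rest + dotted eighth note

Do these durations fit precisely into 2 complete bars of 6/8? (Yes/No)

No

One bar of 6/8 = 12 sixteenth notes, so 2 bars = 24.
Each duration in sixteenth notes: dotted quarter = 6; dotted eighth = 3; dotted quarter note = 6; dotted eighth = 3; dotted quarter rest = 6; dotted eighth note = 3.
Adding: 6 + 3 + 6 + 3 + 6 + 3 = 27.
27 exceeds 24, so the answer is No.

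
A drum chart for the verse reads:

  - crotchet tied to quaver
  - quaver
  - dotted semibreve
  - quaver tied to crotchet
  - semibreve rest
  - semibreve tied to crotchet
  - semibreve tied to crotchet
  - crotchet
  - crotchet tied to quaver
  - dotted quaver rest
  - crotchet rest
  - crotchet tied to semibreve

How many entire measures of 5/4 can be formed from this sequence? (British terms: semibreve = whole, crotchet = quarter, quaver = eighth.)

6

One bar of 5/4 = 20 sixteenth notes.
Convert each value to sixteenth notes: crotchet tied to quaver (crotchet + quaver) = 6; quaver = 2; dotted semibreve = 24; quaver tied to crotchet (quaver + crotchet) = 6; semibreve rest = 16; semibreve tied to crotchet (semibreve + crotchet) = 20; semibreve tied to crotchet (semibreve + crotchet) = 20; crotchet = 4; crotchet tied to quaver (crotchet + quaver) = 6; dotted quaver rest = 3; crotchet rest = 4; crotchet tied to semibreve (crotchet + semibreve) = 20.
Sum: 6 + 2 + 24 + 6 + 16 + 20 + 20 + 4 + 6 + 3 + 4 + 20 = 131.
131 ÷ 20 = 6 complete bars with 11 left over.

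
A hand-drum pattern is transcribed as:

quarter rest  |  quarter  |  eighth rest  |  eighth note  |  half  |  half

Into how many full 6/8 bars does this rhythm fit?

One bar of 6/8 = 6 eighth notes.
Convert each value to eighth notes: quarter rest = 2; quarter = 2; eighth rest = 1; eighth note = 1; half = 4; half = 4.
Altogether 2 + 2 + 1 + 1 + 4 + 4 = 14.
14 ÷ 6 = 2 complete bars with 2 left over.

2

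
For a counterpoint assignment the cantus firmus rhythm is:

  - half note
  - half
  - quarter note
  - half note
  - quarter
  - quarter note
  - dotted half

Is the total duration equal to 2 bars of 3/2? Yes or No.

One bar of 3/2 = 6 quarter notes, so 2 bars = 12.
Each duration in quarter notes: half note = 2; half = 2; quarter note = 1; half note = 2; quarter = 1; quarter note = 1; dotted half = 3.
Adding: 2 + 2 + 1 + 2 + 1 + 1 + 3 = 12.
12 equals 12, so the answer is Yes.

Yes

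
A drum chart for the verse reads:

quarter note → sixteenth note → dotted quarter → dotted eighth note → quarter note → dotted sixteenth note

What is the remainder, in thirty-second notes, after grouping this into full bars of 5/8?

One bar of 5/8 = 20 thirty-second notes.
In thirty-second notes: quarter note = 8; sixteenth note = 2; dotted quarter = 12; dotted eighth note = 6; quarter note = 8; dotted sixteenth note = 3.
Total: 8 + 2 + 12 + 6 + 8 + 3 = 39.
39 ÷ 20 = 1 complete bar with 19 thirty-second notes remaining.

19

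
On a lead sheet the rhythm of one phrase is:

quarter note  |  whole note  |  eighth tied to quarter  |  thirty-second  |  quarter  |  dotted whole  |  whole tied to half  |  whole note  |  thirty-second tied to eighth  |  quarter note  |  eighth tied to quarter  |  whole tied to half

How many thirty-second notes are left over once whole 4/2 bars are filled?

6

One bar of 4/2 = 64 thirty-second notes.
Convert each value to thirty-second notes: quarter note = 8; whole note = 32; eighth tied to quarter (eighth + quarter) = 12; thirty-second = 1; quarter = 8; dotted whole = 48; whole tied to half (whole + half) = 48; whole note = 32; thirty-second tied to eighth (thirty-second + eighth) = 5; quarter note = 8; eighth tied to quarter (eighth + quarter) = 12; whole tied to half (whole + half) = 48.
Adding: 8 + 32 + 12 + 1 + 8 + 48 + 48 + 32 + 5 + 8 + 12 + 48 = 262.
262 ÷ 64 = 4 complete bars with 6 thirty-second notes remaining.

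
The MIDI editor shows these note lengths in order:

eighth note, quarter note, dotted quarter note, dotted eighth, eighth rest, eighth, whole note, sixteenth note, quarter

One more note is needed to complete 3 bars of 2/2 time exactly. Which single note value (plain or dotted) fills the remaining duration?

half note

3 bars of 2/2 = 48 sixteenth notes.
Convert each value to sixteenth notes: eighth note = 2; quarter note = 4; dotted quarter note = 6; dotted eighth = 3; eighth rest = 2; eighth = 2; whole note = 16; sixteenth note = 1; quarter = 4.
Adding: 2 + 4 + 6 + 3 + 2 + 2 + 16 + 1 + 4 = 40.
Remaining: 48 − 40 = 8 sixteenth notes, which is a half note.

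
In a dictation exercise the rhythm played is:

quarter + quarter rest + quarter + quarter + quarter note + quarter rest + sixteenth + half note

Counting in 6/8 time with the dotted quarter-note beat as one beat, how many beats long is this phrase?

5.5

One dotted quarter-note beat = 6 sixteenth notes.
In sixteenth notes: quarter = 4; quarter rest = 4; quarter = 4; quarter = 4; quarter note = 4; quarter rest = 4; sixteenth = 1; half note = 8.
Adding: 4 + 4 + 4 + 4 + 4 + 4 + 1 + 8 = 33.
33 ÷ 6 = 5.5 beats.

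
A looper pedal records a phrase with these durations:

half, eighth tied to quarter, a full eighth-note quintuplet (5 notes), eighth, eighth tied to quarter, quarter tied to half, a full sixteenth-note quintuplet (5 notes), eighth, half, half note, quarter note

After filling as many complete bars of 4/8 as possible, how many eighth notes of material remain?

One bar of 4/8 = 4 eighth notes.
Each duration in eighth notes: half = 4; eighth tied to quarter (eighth + quarter) = 3; a full eighth-note quintuplet (5 notes) (five quintuplet eighths span one half) = 4; eighth = 1; eighth tied to quarter (eighth + quarter) = 3; quarter tied to half (quarter + half) = 6; a full sixteenth-note quintuplet (5 notes) (five quintuplet sixteenths span one quarter) = 2; eighth = 1; half = 4; half note = 4; quarter note = 2.
Sum: 4 + 3 + 4 + 1 + 3 + 6 + 2 + 1 + 4 + 4 + 2 = 34.
34 ÷ 4 = 8 complete bars with 2 eighth notes remaining.

2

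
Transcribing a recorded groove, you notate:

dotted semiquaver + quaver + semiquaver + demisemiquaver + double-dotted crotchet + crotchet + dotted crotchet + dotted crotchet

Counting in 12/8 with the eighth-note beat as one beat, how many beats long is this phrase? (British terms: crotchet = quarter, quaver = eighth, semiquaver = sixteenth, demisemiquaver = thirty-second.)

One eighth-note beat = 4 thirty-second notes.
Each duration in thirty-second notes: dotted semiquaver = 3; quaver = 4; semiquaver = 2; demisemiquaver = 1; double-dotted crotchet = 14; crotchet = 8; dotted crotchet = 12; dotted crotchet = 12.
Total: 3 + 4 + 2 + 1 + 14 + 8 + 12 + 12 = 56.
56 ÷ 4 = 14 beats.

14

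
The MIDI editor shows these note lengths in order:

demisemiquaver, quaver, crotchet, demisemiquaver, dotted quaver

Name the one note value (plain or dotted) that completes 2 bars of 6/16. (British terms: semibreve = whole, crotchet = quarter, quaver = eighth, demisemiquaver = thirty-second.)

2 bars of 6/16 = 24 thirty-second notes.
Express everything in thirty-second notes: demisemiquaver = 1; quaver = 4; crotchet = 8; demisemiquaver = 1; dotted quaver = 6.
Total: 1 + 4 + 8 + 1 + 6 = 20.
Remaining: 24 − 20 = 4 thirty-second notes, which is a eighth note.

eighth note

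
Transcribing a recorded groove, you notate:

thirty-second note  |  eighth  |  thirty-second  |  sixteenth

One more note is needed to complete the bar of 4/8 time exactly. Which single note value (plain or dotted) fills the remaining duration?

quarter note

The bar of 4/8 = 16 thirty-second notes.
Express everything in thirty-second notes: thirty-second note = 1; eighth = 4; thirty-second = 1; sixteenth = 2.
Sum: 1 + 4 + 1 + 2 = 8.
Remaining: 16 − 8 = 8 thirty-second notes, which is a quarter note.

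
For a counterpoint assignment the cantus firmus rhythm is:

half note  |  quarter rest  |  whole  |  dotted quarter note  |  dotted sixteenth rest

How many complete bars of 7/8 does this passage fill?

One bar of 7/8 = 28 thirty-second notes.
Express everything in thirty-second notes: half note = 16; quarter rest = 8; whole = 32; dotted quarter note = 12; dotted sixteenth rest = 3.
Sum: 16 + 8 + 32 + 12 + 3 = 71.
71 ÷ 28 = 2 complete bars with 15 left over.

2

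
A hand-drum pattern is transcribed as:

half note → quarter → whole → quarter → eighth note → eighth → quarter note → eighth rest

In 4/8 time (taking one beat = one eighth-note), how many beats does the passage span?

One eighth-note beat = 2 sixteenth notes.
Working in sixteenth notes: half note = 8; quarter = 4; whole = 16; quarter = 4; eighth note = 2; eighth = 2; quarter note = 4; eighth rest = 2.
Sum: 8 + 4 + 16 + 4 + 2 + 2 + 4 + 2 = 42.
42 ÷ 2 = 21 beats.

21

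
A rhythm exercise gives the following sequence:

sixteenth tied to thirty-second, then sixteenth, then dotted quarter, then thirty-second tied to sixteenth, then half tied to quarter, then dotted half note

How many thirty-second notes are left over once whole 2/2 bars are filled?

4

One bar of 2/2 = 32 thirty-second notes.
Working in thirty-second notes: sixteenth tied to thirty-second (sixteenth + thirty-second) = 3; sixteenth = 2; dotted quarter = 12; thirty-second tied to sixteenth (thirty-second + sixteenth) = 3; half tied to quarter (half + quarter) = 24; dotted half note = 24.
Total: 3 + 2 + 12 + 3 + 24 + 24 = 68.
68 ÷ 32 = 2 complete bars with 4 thirty-second notes remaining.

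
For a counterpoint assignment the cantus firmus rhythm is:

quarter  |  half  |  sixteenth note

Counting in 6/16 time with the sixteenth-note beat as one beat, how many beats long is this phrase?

One sixteenth-note beat = 2 thirty-second notes.
In thirty-second notes: quarter = 8; half = 16; sixteenth note = 2.
Adding: 8 + 16 + 2 = 26.
26 ÷ 2 = 13 beats.

13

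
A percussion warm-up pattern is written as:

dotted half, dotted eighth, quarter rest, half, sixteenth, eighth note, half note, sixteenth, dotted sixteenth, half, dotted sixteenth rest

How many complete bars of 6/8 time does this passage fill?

One bar of 6/8 = 24 thirty-second notes.
Working in thirty-second notes: dotted half = 24; dotted eighth = 6; quarter rest = 8; half = 16; sixteenth = 2; eighth note = 4; half note = 16; sixteenth = 2; dotted sixteenth = 3; half = 16; dotted sixteenth rest = 3.
Sum: 24 + 6 + 8 + 16 + 2 + 4 + 16 + 2 + 3 + 16 + 3 = 100.
100 ÷ 24 = 4 complete bars with 4 left over.

4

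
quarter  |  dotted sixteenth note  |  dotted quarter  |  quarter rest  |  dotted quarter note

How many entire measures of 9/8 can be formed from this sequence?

1

One bar of 9/8 = 36 thirty-second notes.
Express everything in thirty-second notes: quarter = 8; dotted sixteenth note = 3; dotted quarter = 12; quarter rest = 8; dotted quarter note = 12.
Total: 8 + 3 + 12 + 8 + 12 = 43.
43 ÷ 36 = 1 complete bar with 7 left over.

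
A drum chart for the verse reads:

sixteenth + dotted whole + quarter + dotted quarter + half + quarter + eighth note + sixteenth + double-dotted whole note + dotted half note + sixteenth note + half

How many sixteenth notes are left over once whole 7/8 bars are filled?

1

One bar of 7/8 = 14 sixteenth notes.
Express everything in sixteenth notes: sixteenth = 1; dotted whole = 24; quarter = 4; dotted quarter = 6; half = 8; quarter = 4; eighth note = 2; sixteenth = 1; double-dotted whole note = 28; dotted half note = 12; sixteenth note = 1; half = 8.
Altogether 1 + 24 + 4 + 6 + 8 + 4 + 2 + 1 + 28 + 12 + 1 + 8 = 99.
99 ÷ 14 = 7 complete bars with 1 sixteenth note remaining.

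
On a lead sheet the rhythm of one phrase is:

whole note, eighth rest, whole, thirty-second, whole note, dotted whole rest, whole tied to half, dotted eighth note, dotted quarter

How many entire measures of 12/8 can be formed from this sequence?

One bar of 12/8 = 48 thirty-second notes.
Convert each value to thirty-second notes: whole note = 32; eighth rest = 4; whole = 32; thirty-second = 1; whole note = 32; dotted whole rest = 48; whole tied to half (whole + half) = 48; dotted eighth note = 6; dotted quarter = 12.
Sum: 32 + 4 + 32 + 1 + 32 + 48 + 48 + 6 + 12 = 215.
215 ÷ 48 = 4 complete bars with 23 left over.

4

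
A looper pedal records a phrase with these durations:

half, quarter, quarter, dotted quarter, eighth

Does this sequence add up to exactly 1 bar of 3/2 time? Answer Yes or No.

Yes

One bar of 3/2 = 12 eighth notes.
Express everything in eighth notes: half = 4; quarter = 2; quarter = 2; dotted quarter = 3; eighth = 1.
Total: 4 + 2 + 2 + 3 + 1 = 12.
12 equals 12, so the answer is Yes.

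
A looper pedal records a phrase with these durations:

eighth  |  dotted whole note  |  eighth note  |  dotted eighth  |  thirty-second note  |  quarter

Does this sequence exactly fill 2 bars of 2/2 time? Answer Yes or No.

No

One bar of 2/2 = 32 thirty-second notes, so 2 bars = 64.
Working in thirty-second notes: eighth = 4; dotted whole note = 48; eighth note = 4; dotted eighth = 6; thirty-second note = 1; quarter = 8.
Total: 4 + 48 + 4 + 6 + 1 + 8 = 71.
71 exceeds 64, so the answer is No.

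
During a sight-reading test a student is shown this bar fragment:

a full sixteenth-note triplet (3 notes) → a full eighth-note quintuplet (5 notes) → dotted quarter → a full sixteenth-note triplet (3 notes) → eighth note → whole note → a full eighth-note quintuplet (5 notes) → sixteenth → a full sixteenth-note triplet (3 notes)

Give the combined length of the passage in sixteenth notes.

47

Express everything in sixteenth notes: a full sixteenth-note triplet (3 notes) (three triplet sixteenths span one eighth) = 2; a full eighth-note quintuplet (5 notes) (five quintuplet eighths span one half) = 8; dotted quarter = 6; a full sixteenth-note triplet (3 notes) (three triplet sixteenths span one eighth) = 2; eighth note = 2; whole note = 16; a full eighth-note quintuplet (5 notes) (five quintuplet eighths span one half) = 8; sixteenth = 1; a full sixteenth-note triplet (3 notes) (three triplet sixteenths span one eighth) = 2.
Total: 2 + 8 + 6 + 2 + 2 + 16 + 8 + 1 + 2 = 47 sixteenth notes.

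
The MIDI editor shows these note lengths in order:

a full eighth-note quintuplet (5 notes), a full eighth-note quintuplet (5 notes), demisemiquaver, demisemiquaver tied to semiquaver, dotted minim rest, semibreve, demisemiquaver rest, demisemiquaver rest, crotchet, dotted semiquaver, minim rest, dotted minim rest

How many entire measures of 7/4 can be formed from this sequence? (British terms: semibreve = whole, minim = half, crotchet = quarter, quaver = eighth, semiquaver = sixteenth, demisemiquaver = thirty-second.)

One bar of 7/4 = 56 thirty-second notes.
Working in thirty-second notes: a full eighth-note quintuplet (5 notes) (five quintuplet eighths span one half) = 16; a full eighth-note quintuplet (5 notes) (five quintuplet eighths span one half) = 16; demisemiquaver = 1; demisemiquaver tied to semiquaver (demisemiquaver + semiquaver) = 3; dotted minim rest = 24; semibreve = 32; demisemiquaver rest = 1; demisemiquaver rest = 1; crotchet = 8; dotted semiquaver = 3; minim rest = 16; dotted minim rest = 24.
Altogether 16 + 16 + 1 + 3 + 24 + 32 + 1 + 1 + 8 + 3 + 16 + 24 = 145.
145 ÷ 56 = 2 complete bars with 33 left over.

2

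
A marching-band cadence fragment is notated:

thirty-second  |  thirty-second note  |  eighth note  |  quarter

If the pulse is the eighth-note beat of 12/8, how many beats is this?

One eighth-note beat = 4 thirty-second notes.
In thirty-second notes: thirty-second = 1; thirty-second note = 1; eighth note = 4; quarter = 8.
Altogether 1 + 1 + 4 + 8 = 14.
14 ÷ 4 = 3.5 beats.

3.5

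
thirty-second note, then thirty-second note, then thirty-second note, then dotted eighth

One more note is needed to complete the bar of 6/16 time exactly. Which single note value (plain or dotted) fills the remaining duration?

dotted sixteenth note

The bar of 6/16 = 12 thirty-second notes.
Working in thirty-second notes: thirty-second note = 1; thirty-second note = 1; thirty-second note = 1; dotted eighth = 6.
Adding: 1 + 1 + 1 + 6 = 9.
Remaining: 12 − 9 = 3 thirty-second notes, which is a dotted sixteenth note.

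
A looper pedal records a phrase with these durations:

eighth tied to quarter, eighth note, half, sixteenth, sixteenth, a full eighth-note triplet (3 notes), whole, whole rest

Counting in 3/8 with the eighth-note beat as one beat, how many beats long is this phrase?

One eighth-note beat = 2 sixteenth notes.
In sixteenth notes: eighth tied to quarter (eighth + quarter) = 6; eighth note = 2; half = 8; sixteenth = 1; sixteenth = 1; a full eighth-note triplet (3 notes) (three triplet eighths span one quarter) = 4; whole = 16; whole rest = 16.
Adding: 6 + 2 + 8 + 1 + 1 + 4 + 16 + 16 = 54.
54 ÷ 2 = 27 beats.

27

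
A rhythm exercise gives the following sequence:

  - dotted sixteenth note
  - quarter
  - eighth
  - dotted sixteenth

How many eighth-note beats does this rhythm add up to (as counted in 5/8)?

One eighth-note beat = 4 thirty-second notes.
Working in thirty-second notes: dotted sixteenth note = 3; quarter = 8; eighth = 4; dotted sixteenth = 3.
Altogether 3 + 8 + 4 + 3 = 18.
18 ÷ 4 = 4.5 beats.

4.5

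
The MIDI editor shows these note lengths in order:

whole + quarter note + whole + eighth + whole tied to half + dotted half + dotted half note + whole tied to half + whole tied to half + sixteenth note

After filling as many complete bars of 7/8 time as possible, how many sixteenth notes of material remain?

One bar of 7/8 = 14 sixteenth notes.
Express everything in sixteenth notes: whole = 16; quarter note = 4; whole = 16; eighth = 2; whole tied to half (whole + half) = 24; dotted half = 12; dotted half note = 12; whole tied to half (whole + half) = 24; whole tied to half (whole + half) = 24; sixteenth note = 1.
Sum: 16 + 4 + 16 + 2 + 24 + 12 + 12 + 24 + 24 + 1 = 135.
135 ÷ 14 = 9 complete bars with 9 sixteenth notes remaining.

9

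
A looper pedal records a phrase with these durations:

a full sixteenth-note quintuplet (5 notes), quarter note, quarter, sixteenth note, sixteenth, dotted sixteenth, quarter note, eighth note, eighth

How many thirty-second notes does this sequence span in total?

47

In thirty-second notes: a full sixteenth-note quintuplet (5 notes) (five quintuplet sixteenths span one quarter) = 8; quarter note = 8; quarter = 8; sixteenth note = 2; sixteenth = 2; dotted sixteenth = 3; quarter note = 8; eighth note = 4; eighth = 4.
Total: 8 + 8 + 8 + 2 + 2 + 3 + 8 + 4 + 4 = 47 thirty-second notes.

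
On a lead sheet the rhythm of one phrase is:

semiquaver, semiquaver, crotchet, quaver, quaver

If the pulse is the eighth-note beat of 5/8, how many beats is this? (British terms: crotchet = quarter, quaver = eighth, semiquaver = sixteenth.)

5

One eighth-note beat = 2 sixteenth notes.
Express everything in sixteenth notes: semiquaver = 1; semiquaver = 1; crotchet = 4; quaver = 2; quaver = 2.
Total: 1 + 1 + 4 + 2 + 2 = 10.
10 ÷ 2 = 5 beats.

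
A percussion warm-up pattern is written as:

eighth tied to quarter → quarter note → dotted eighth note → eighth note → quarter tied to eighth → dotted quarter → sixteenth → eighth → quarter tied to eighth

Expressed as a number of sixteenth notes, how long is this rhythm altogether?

Express everything in sixteenth notes: eighth tied to quarter (eighth + quarter) = 6; quarter note = 4; dotted eighth note = 3; eighth note = 2; quarter tied to eighth (quarter + eighth) = 6; dotted quarter = 6; sixteenth = 1; eighth = 2; quarter tied to eighth (quarter + eighth) = 6.
Total: 6 + 4 + 3 + 2 + 6 + 6 + 1 + 2 + 6 = 36 sixteenth notes.

36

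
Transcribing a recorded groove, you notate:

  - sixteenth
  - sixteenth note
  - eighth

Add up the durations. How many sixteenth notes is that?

4

Working in sixteenth notes: sixteenth = 1; sixteenth note = 1; eighth = 2.
Adding: 1 + 1 + 2 = 4 sixteenth notes.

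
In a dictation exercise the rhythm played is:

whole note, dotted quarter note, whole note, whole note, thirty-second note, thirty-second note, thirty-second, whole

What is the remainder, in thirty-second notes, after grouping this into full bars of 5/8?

One bar of 5/8 = 20 thirty-second notes.
Express everything in thirty-second notes: whole note = 32; dotted quarter note = 12; whole note = 32; whole note = 32; thirty-second note = 1; thirty-second note = 1; thirty-second = 1; whole = 32.
Sum: 32 + 12 + 32 + 32 + 1 + 1 + 1 + 32 = 143.
143 ÷ 20 = 7 complete bars with 3 thirty-second notes remaining.

3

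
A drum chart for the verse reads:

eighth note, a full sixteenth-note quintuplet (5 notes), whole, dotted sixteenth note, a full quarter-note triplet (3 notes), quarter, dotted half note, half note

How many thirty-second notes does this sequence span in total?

111

Each duration in thirty-second notes: eighth note = 4; a full sixteenth-note quintuplet (5 notes) (five quintuplet sixteenths span one quarter) = 8; whole = 32; dotted sixteenth note = 3; a full quarter-note triplet (3 notes) (three triplet quarters span one half) = 16; quarter = 8; dotted half note = 24; half note = 16.
Total: 4 + 8 + 32 + 3 + 16 + 8 + 24 + 16 = 111 thirty-second notes.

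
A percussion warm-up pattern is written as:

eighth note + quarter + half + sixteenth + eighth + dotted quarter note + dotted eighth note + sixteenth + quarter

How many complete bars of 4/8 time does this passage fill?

One bar of 4/8 = 8 sixteenth notes.
Each duration in sixteenth notes: eighth note = 2; quarter = 4; half = 8; sixteenth = 1; eighth = 2; dotted quarter note = 6; dotted eighth note = 3; sixteenth = 1; quarter = 4.
Total: 2 + 4 + 8 + 1 + 2 + 6 + 3 + 1 + 4 = 31.
31 ÷ 8 = 3 complete bars with 7 left over.

3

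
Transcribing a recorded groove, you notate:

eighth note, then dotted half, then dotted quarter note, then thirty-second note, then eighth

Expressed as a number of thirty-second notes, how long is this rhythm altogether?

Each duration in thirty-second notes: eighth note = 4; dotted half = 24; dotted quarter note = 12; thirty-second note = 1; eighth = 4.
Sum: 4 + 24 + 12 + 1 + 4 = 45 thirty-second notes.

45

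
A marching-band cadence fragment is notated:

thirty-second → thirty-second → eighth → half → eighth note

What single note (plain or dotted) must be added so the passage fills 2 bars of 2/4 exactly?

dotted eighth note

2 bars of 2/4 = 32 thirty-second notes.
Convert each value to thirty-second notes: thirty-second = 1; thirty-second = 1; eighth = 4; half = 16; eighth note = 4.
Total: 1 + 1 + 4 + 16 + 4 = 26.
Remaining: 32 − 26 = 6 thirty-second notes, which is a dotted eighth note.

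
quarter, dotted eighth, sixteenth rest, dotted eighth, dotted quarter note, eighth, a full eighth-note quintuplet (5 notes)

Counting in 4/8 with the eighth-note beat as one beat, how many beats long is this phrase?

13.5

One eighth-note beat = 2 sixteenth notes.
Express everything in sixteenth notes: quarter = 4; dotted eighth = 3; sixteenth rest = 1; dotted eighth = 3; dotted quarter note = 6; eighth = 2; a full eighth-note quintuplet (5 notes) (five quintuplet eighths span one half) = 8.
Total: 4 + 3 + 1 + 3 + 6 + 2 + 8 = 27.
27 ÷ 2 = 13.5 beats.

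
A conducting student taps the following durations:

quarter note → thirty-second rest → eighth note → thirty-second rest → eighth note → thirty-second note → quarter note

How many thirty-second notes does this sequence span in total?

Working in thirty-second notes: quarter note = 8; thirty-second rest = 1; eighth note = 4; thirty-second rest = 1; eighth note = 4; thirty-second note = 1; quarter note = 8.
Adding: 8 + 1 + 4 + 1 + 4 + 1 + 8 = 27 thirty-second notes.

27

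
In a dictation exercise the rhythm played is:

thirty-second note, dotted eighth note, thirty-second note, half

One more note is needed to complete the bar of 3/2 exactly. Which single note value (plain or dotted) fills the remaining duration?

The bar of 3/2 = 48 thirty-second notes.
Convert each value to thirty-second notes: thirty-second note = 1; dotted eighth note = 6; thirty-second note = 1; half = 16.
Altogether 1 + 6 + 1 + 16 = 24.
Remaining: 48 − 24 = 24 thirty-second notes, which is a dotted half note.

dotted half note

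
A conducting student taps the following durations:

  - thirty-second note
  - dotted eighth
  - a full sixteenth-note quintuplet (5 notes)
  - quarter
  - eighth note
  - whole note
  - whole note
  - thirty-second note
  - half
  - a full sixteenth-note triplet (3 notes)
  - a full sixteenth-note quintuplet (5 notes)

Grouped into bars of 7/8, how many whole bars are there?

One bar of 7/8 = 28 thirty-second notes.
Each duration in thirty-second notes: thirty-second note = 1; dotted eighth = 6; a full sixteenth-note quintuplet (5 notes) (five quintuplet sixteenths span one quarter) = 8; quarter = 8; eighth note = 4; whole note = 32; whole note = 32; thirty-second note = 1; half = 16; a full sixteenth-note triplet (3 notes) (three triplet sixteenths span one eighth) = 4; a full sixteenth-note quintuplet (5 notes) (five quintuplet sixteenths span one quarter) = 8.
Adding: 1 + 6 + 8 + 8 + 4 + 32 + 32 + 1 + 16 + 4 + 8 = 120.
120 ÷ 28 = 4 complete bars with 8 left over.

4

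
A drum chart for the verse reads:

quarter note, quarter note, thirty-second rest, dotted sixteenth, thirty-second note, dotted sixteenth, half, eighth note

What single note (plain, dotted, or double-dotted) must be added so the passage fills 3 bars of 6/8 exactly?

3 bars of 6/8 = 72 thirty-second notes.
Convert each value to thirty-second notes: quarter note = 8; quarter note = 8; thirty-second rest = 1; dotted sixteenth = 3; thirty-second note = 1; dotted sixteenth = 3; half = 16; eighth note = 4.
Total: 8 + 8 + 1 + 3 + 1 + 3 + 16 + 4 = 44.
Remaining: 72 − 44 = 28 thirty-second notes, which is a double-dotted half note.

double-dotted half note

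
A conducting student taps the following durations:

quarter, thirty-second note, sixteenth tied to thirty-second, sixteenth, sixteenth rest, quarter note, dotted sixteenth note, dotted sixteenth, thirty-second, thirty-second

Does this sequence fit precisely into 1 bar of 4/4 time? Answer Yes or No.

One bar of 4/4 = 32 thirty-second notes.
In thirty-second notes: quarter = 8; thirty-second note = 1; sixteenth tied to thirty-second (sixteenth + thirty-second) = 3; sixteenth = 2; sixteenth rest = 2; quarter note = 8; dotted sixteenth note = 3; dotted sixteenth = 3; thirty-second = 1; thirty-second = 1.
Altogether 8 + 1 + 3 + 2 + 2 + 8 + 3 + 3 + 1 + 1 = 32.
32 equals 32, so the answer is Yes.

Yes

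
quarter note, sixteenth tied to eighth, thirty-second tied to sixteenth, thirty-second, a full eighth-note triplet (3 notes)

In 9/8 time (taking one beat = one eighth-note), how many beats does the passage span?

6.5

One eighth-note beat = 4 thirty-second notes.
In thirty-second notes: quarter note = 8; sixteenth tied to eighth (sixteenth + eighth) = 6; thirty-second tied to sixteenth (thirty-second + sixteenth) = 3; thirty-second = 1; a full eighth-note triplet (3 notes) (three triplet eighths span one quarter) = 8.
Sum: 8 + 6 + 3 + 1 + 8 = 26.
26 ÷ 4 = 6.5 beats.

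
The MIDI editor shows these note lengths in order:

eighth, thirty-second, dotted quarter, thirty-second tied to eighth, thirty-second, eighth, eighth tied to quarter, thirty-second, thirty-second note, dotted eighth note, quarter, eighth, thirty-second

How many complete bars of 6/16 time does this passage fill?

5

One bar of 6/16 = 12 thirty-second notes.
Each duration in thirty-second notes: eighth = 4; thirty-second = 1; dotted quarter = 12; thirty-second tied to eighth (thirty-second + eighth) = 5; thirty-second = 1; eighth = 4; eighth tied to quarter (eighth + quarter) = 12; thirty-second = 1; thirty-second note = 1; dotted eighth note = 6; quarter = 8; eighth = 4; thirty-second = 1.
Total: 4 + 1 + 12 + 5 + 1 + 4 + 12 + 1 + 1 + 6 + 8 + 4 + 1 = 60.
60 ÷ 12 = 5 complete bars with 0 left over.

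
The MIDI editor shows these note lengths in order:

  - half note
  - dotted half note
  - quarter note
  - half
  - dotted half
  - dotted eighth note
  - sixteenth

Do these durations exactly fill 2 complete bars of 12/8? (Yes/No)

Yes

One bar of 12/8 = 24 sixteenth notes, so 2 bars = 48.
Convert each value to sixteenth notes: half note = 8; dotted half note = 12; quarter note = 4; half = 8; dotted half = 12; dotted eighth note = 3; sixteenth = 1.
Sum: 8 + 12 + 4 + 8 + 12 + 3 + 1 = 48.
48 equals 48, so the answer is Yes.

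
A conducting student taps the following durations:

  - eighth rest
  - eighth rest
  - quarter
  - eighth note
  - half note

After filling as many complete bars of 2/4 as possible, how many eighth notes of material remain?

1

One bar of 2/4 = 4 eighth notes.
In eighth notes: eighth rest = 1; eighth rest = 1; quarter = 2; eighth note = 1; half note = 4.
Total: 1 + 1 + 2 + 1 + 4 = 9.
9 ÷ 4 = 2 complete bars with 1 eighth note remaining.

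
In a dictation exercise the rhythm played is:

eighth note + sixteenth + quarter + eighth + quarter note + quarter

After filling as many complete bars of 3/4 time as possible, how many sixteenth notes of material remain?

5

One bar of 3/4 = 12 sixteenth notes.
Each duration in sixteenth notes: eighth note = 2; sixteenth = 1; quarter = 4; eighth = 2; quarter note = 4; quarter = 4.
Total: 2 + 1 + 4 + 2 + 4 + 4 = 17.
17 ÷ 12 = 1 complete bar with 5 sixteenth notes remaining.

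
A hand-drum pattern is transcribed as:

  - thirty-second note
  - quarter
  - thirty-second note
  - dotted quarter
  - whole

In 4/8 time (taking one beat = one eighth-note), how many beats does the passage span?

One eighth-note beat = 4 thirty-second notes.
Convert each value to thirty-second notes: thirty-second note = 1; quarter = 8; thirty-second note = 1; dotted quarter = 12; whole = 32.
Total: 1 + 8 + 1 + 12 + 32 = 54.
54 ÷ 4 = 13.5 beats.

13.5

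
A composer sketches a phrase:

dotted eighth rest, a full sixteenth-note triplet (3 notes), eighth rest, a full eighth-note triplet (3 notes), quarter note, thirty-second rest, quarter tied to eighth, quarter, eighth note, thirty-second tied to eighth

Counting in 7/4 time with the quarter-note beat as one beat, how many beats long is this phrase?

7.5

One quarter-note beat = 8 thirty-second notes.
Convert each value to thirty-second notes: dotted eighth rest = 6; a full sixteenth-note triplet (3 notes) (three triplet sixteenths span one eighth) = 4; eighth rest = 4; a full eighth-note triplet (3 notes) (three triplet eighths span one quarter) = 8; quarter note = 8; thirty-second rest = 1; quarter tied to eighth (quarter + eighth) = 12; quarter = 8; eighth note = 4; thirty-second tied to eighth (thirty-second + eighth) = 5.
Sum: 6 + 4 + 4 + 8 + 8 + 1 + 12 + 8 + 4 + 5 = 60.
60 ÷ 8 = 7.5 beats.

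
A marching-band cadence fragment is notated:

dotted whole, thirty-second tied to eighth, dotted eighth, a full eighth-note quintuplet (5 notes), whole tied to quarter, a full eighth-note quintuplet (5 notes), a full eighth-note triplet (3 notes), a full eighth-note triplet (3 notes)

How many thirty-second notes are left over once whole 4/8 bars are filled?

One bar of 4/8 = 16 thirty-second notes.
Convert each value to thirty-second notes: dotted whole = 48; thirty-second tied to eighth (thirty-second + eighth) = 5; dotted eighth = 6; a full eighth-note quintuplet (5 notes) (five quintuplet eighths span one half) = 16; whole tied to quarter (whole + quarter) = 40; a full eighth-note quintuplet (5 notes) (five quintuplet eighths span one half) = 16; a full eighth-note triplet (3 notes) (three triplet eighths span one quarter) = 8; a full eighth-note triplet (3 notes) (three triplet eighths span one quarter) = 8.
Altogether 48 + 5 + 6 + 16 + 40 + 16 + 8 + 8 = 147.
147 ÷ 16 = 9 complete bars with 3 thirty-second notes remaining.

3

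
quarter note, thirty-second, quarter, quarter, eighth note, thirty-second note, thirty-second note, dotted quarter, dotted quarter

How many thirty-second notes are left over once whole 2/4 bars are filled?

7

One bar of 2/4 = 16 thirty-second notes.
In thirty-second notes: quarter note = 8; thirty-second = 1; quarter = 8; quarter = 8; eighth note = 4; thirty-second note = 1; thirty-second note = 1; dotted quarter = 12; dotted quarter = 12.
Total: 8 + 1 + 8 + 8 + 4 + 1 + 1 + 12 + 12 = 55.
55 ÷ 16 = 3 complete bars with 7 thirty-second notes remaining.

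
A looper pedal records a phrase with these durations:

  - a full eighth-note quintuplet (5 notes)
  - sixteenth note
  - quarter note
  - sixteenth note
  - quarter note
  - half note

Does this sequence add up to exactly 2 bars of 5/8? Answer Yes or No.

One bar of 5/8 = 10 sixteenth notes, so 2 bars = 20.
Each duration in sixteenth notes: a full eighth-note quintuplet (5 notes) (five quintuplet eighths span one half) = 8; sixteenth note = 1; quarter note = 4; sixteenth note = 1; quarter note = 4; half note = 8.
Total: 8 + 1 + 4 + 1 + 4 + 8 = 26.
26 exceeds 20, so the answer is No.

No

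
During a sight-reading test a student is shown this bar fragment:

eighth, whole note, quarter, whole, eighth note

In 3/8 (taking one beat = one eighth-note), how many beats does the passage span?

20

One eighth-note beat = 2 sixteenth notes.
Working in sixteenth notes: eighth = 2; whole note = 16; quarter = 4; whole = 16; eighth note = 2.
Altogether 2 + 16 + 4 + 16 + 2 = 40.
40 ÷ 2 = 20 beats.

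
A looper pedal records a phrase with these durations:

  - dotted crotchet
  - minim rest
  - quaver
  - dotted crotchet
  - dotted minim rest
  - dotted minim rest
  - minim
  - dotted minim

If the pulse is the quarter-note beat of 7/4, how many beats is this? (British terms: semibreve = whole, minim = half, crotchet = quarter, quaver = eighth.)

16.5

One quarter-note beat = 2 eighth notes.
Convert each value to eighth notes: dotted crotchet = 3; minim rest = 4; quaver = 1; dotted crotchet = 3; dotted minim rest = 6; dotted minim rest = 6; minim = 4; dotted minim = 6.
Sum: 3 + 4 + 1 + 3 + 6 + 6 + 4 + 6 = 33.
33 ÷ 2 = 16.5 beats.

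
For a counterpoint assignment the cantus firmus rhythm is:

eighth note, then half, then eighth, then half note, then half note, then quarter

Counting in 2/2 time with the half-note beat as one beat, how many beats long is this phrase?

4

One half-note beat = 4 eighth notes.
In eighth notes: eighth note = 1; half = 4; eighth = 1; half note = 4; half note = 4; quarter = 2.
Total: 1 + 4 + 1 + 4 + 4 + 2 = 16.
16 ÷ 4 = 4 beats.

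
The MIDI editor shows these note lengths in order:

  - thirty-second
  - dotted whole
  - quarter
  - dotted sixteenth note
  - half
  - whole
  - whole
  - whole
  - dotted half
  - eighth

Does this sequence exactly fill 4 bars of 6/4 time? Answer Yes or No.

One bar of 6/4 = 48 thirty-second notes, so 4 bars = 192.
Working in thirty-second notes: thirty-second = 1; dotted whole = 48; quarter = 8; dotted sixteenth note = 3; half = 16; whole = 32; whole = 32; whole = 32; dotted half = 24; eighth = 4.
Altogether 1 + 48 + 8 + 3 + 16 + 32 + 32 + 32 + 24 + 4 = 200.
200 exceeds 192, so the answer is No.

No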